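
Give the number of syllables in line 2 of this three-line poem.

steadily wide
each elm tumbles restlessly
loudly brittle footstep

7

Line 2: each(1) + elm(1) + tumbles(2) + restlessly(3) = 7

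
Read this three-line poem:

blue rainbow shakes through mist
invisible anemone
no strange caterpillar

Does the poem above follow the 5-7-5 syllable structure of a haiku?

Line 1: blue(1) + rainbow(2) + shakes(1) + through(1) + mist(1) = 6 (expected 5)
Line 2: invisible(4) + anemone(4) = 8 (expected 7)
Line 3: no(1) + strange(1) + caterpillar(4) = 6 (expected 5)

No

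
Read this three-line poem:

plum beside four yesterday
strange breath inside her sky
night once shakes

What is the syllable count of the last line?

The last line: "night once shakes": 1+1+1 = 3

3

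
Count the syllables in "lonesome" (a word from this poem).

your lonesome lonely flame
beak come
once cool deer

2

"lonesome" has 2 syllables.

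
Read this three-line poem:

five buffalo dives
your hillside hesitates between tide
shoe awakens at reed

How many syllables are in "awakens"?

3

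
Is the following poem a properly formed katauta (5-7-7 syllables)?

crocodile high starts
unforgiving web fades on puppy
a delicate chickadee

Line 1: crocodile(3) + high(1) + starts(1) = 5 ✓
Line 2: unforgiving(4) + web(1) + fades(1) + on(1) + puppy(2) = 9 (expected 7)
Line 3: a(1) + delicate(3) + chickadee(3) = 7 ✓

No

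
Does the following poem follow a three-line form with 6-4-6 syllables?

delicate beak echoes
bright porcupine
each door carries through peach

Yes

Line 1: delicate (3), beak (1), echoes (2) → 6 ✓
Line 2: bright (1), porcupine (3) → 4 ✓
Line 3: each (1), door (1), carries (2), through (1), peach (1) → 6 ✓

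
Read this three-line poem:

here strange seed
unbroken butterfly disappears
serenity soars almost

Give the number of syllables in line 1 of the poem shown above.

Line 1: "here strange seed": 1+1+1 = 3

3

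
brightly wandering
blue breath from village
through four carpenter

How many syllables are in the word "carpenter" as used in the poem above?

"carpenter" has 3 syllables.

3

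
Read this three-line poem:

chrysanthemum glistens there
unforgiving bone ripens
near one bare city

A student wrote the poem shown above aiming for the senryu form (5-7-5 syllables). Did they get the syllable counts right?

No

Line 1: chrysanthemum (4), glistens (2), there (1) → 7 (expected 5)
Line 2: unforgiving (4), bone (1), ripens (2) → 7 ✓
Line 3: near (1), one (1), bare (1), city (2) → 5 ✓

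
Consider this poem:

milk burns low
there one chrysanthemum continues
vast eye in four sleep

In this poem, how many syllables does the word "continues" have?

3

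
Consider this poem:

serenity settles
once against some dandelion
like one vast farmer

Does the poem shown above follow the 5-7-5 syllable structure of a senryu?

No

Line 1: "serenity settles": 4+2 = 6 (expected 5)
Line 2: "once against some dandelion": 1+2+1+4 = 8 (expected 7)
Line 3: "like one vast farmer": 1+1+1+2 = 5 ✓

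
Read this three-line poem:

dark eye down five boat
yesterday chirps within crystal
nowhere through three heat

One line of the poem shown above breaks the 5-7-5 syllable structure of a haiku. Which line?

Line 2

Line 1: dark (1), eye (1), down (1), five (1), boat (1) → 5 ✓
Line 2: yesterday (3), chirps (1), within (2), crystal (2) → 8 (expected 7)
Line 3: nowhere (2), through (1), three (1), heat (1) → 5 ✓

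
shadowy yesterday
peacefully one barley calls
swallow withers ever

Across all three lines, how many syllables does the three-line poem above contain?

19

Line 1: "shadowy yesterday": 3+3 = 6
Line 2: "peacefully one barley calls": 3+1+2+1 = 7
Line 3: "swallow withers ever": 2+2+2 = 6
Total: 6 + 7 + 6 = 19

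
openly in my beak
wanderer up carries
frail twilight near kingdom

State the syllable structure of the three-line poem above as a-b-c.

6-6-6

Line 1: openly (3), in (1), my (1), beak (1) → 6
Line 2: wanderer (3), up (1), carries (2) → 6
Line 3: frail (1), twilight (2), near (1), kingdom (2) → 6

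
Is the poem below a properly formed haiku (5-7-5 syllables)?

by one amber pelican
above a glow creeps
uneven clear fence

Line 1: by (1), one (1), amber (2), pelican (3) → 7 (expected 5)
Line 2: above (2), a (1), glow (1), creeps (1) → 5 (expected 7)
Line 3: uneven (3), clear (1), fence (1) → 5 ✓

No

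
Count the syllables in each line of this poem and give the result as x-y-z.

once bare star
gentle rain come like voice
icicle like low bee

3-6-6

Line 1: "once bare star": 1+1+1 = 3
Line 2: "gentle rain come like voice": 2+1+1+1+1 = 6
Line 3: "icicle like low bee": 3+1+1+1 = 6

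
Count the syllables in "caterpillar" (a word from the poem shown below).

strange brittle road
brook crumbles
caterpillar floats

4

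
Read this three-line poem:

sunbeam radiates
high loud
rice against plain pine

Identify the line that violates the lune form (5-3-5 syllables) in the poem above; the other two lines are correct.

The second line

Line 1: sunbeam (2), radiates (3) → 5 ✓
Line 2: high (1), loud (1) → 2 (expected 3)
Line 3: rice (1), against (2), plain (1), pine (1) → 5 ✓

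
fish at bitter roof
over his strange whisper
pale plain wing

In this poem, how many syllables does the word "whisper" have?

2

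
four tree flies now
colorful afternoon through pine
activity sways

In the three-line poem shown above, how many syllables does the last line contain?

5

The last line: activity(4) + sways(1) = 5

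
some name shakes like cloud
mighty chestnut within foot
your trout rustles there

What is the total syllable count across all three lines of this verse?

Line 1: some(1) + name(1) + shakes(1) + like(1) + cloud(1) = 5
Line 2: mighty(2) + chestnut(2) + within(2) + foot(1) = 7
Line 3: your(1) + trout(1) + rustles(2) + there(1) = 5
Total: 5 + 7 + 5 = 17

17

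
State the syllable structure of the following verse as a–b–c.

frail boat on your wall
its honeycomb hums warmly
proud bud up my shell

Line 1: "frail boat on your wall": 1+1+1+1+1 = 5
Line 2: "its honeycomb hums warmly": 1+3+1+2 = 7
Line 3: "proud bud up my shell": 1+1+1+1+1 = 5

5–7–5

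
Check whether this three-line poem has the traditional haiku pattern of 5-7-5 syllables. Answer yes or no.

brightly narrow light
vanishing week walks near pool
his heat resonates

Yes

Line 1: brightly (2), narrow (2), light (1) → 5 ✓
Line 2: vanishing (3), week (1), walks (1), near (1), pool (1) → 7 ✓
Line 3: his (1), heat (1), resonates (3) → 5 ✓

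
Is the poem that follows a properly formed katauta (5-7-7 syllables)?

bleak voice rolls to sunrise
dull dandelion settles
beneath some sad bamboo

No

Line 1: "bleak voice rolls to sunrise": 1+1+1+1+2 = 6 (expected 5)
Line 2: "dull dandelion settles": 1+4+2 = 7 ✓
Line 3: "beneath some sad bamboo": 2+1+1+2 = 6 (expected 7)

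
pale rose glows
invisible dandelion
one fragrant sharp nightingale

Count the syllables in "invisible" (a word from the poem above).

"invisible" has 4 syllables.

4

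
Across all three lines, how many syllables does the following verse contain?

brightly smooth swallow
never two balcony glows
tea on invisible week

Line 1: brightly(2) + smooth(1) + swallow(2) = 5
Line 2: never(2) + two(1) + balcony(3) + glows(1) = 7
Line 3: tea(1) + on(1) + invisible(4) + week(1) = 7
Total: 5 + 7 + 7 = 19

19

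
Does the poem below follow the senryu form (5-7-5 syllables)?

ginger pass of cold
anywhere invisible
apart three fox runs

Line 1: ginger(2) + pass(1) + of(1) + cold(1) = 5 ✓
Line 2: anywhere(3) + invisible(4) = 7 ✓
Line 3: apart(2) + three(1) + fox(1) + runs(1) = 5 ✓

Yes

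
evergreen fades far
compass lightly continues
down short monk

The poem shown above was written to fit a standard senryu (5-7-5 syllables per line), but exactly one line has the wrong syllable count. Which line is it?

The third line

Line 1: "evergreen fades far": 3+1+1 = 5 ✓
Line 2: "compass lightly continues": 2+2+3 = 7 ✓
Line 3: "down short monk": 1+1+1 = 3 (expected 5)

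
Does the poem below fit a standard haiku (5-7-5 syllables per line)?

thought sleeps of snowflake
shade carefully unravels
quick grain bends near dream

Yes

Line 1: thought (1), sleeps (1), of (1), snowflake (2) → 5 ✓
Line 2: shade (1), carefully (3), unravels (3) → 7 ✓
Line 3: quick (1), grain (1), bends (1), near (1), dream (1) → 5 ✓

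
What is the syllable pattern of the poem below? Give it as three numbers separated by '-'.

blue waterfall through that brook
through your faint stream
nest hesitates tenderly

Line 1: blue(1) + waterfall(3) + through(1) + that(1) + brook(1) = 7
Line 2: through(1) + your(1) + faint(1) + stream(1) = 4
Line 3: nest(1) + hesitates(3) + tenderly(3) = 7

7-4-7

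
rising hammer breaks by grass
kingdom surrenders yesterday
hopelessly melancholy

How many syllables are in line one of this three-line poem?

7

Line one: rising(2) + hammer(2) + breaks(1) + by(1) + grass(1) = 7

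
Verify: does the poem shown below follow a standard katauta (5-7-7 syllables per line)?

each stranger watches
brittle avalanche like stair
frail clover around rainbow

Line 1: "each stranger watches": 1+2+2 = 5 ✓
Line 2: "brittle avalanche like stair": 2+3+1+1 = 7 ✓
Line 3: "frail clover around rainbow": 1+2+2+2 = 7 ✓

Yes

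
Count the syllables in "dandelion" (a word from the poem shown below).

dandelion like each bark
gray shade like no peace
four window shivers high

4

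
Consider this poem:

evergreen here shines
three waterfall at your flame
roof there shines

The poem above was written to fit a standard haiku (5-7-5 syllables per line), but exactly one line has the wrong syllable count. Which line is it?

Line 1: evergreen(3) + here(1) + shines(1) = 5 ✓
Line 2: three(1) + waterfall(3) + at(1) + your(1) + flame(1) = 7 ✓
Line 3: roof(1) + there(1) + shines(1) = 3 (expected 5)

Line 3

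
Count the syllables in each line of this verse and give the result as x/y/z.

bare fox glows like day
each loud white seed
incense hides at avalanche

Line 1: bare(1) + fox(1) + glows(1) + like(1) + day(1) = 5
Line 2: each(1) + loud(1) + white(1) + seed(1) = 4
Line 3: incense(2) + hides(1) + at(1) + avalanche(3) = 7

5/4/7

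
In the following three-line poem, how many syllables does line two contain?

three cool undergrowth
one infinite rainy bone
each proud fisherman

7

Line two: "one infinite rainy bone": 1+3+2+1 = 7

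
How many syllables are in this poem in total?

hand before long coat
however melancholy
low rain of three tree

17

Line 1: "hand before long coat": 1+2+1+1 = 5
Line 2: "however melancholy": 3+4 = 7
Line 3: "low rain of three tree": 1+1+1+1+1 = 5
Total: 5 + 7 + 5 = 17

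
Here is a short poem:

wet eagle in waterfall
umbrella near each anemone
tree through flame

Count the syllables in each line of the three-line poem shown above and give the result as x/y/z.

Line 1: wet(1) + eagle(2) + in(1) + waterfall(3) = 7
Line 2: umbrella(3) + near(1) + each(1) + anemone(4) = 9
Line 3: tree(1) + through(1) + flame(1) = 3

7/9/3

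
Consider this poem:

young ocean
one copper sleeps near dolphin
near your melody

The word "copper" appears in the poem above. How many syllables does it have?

2

"copper" has 2 syllables.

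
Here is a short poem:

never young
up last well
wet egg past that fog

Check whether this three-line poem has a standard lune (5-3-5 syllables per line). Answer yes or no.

Line 1: "never young": 2+1 = 3 (expected 5)
Line 2: "up last well": 1+1+1 = 3 ✓
Line 3: "wet egg past that fog": 1+1+1+1+1 = 5 ✓

No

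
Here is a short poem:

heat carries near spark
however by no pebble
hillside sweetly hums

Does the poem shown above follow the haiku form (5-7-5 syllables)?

Line 1: "heat carries near spark": 1+2+1+1 = 5 ✓
Line 2: "however by no pebble": 3+1+1+2 = 7 ✓
Line 3: "hillside sweetly hums": 2+2+1 = 5 ✓

Yes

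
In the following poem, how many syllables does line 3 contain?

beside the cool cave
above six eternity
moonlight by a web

Line 3: moonlight (2), by (1), a (1), web (1) → 5

5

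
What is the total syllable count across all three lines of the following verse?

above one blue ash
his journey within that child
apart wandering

Line 1: above(2) + one(1) + blue(1) + ash(1) = 5
Line 2: his(1) + journey(2) + within(2) + that(1) + child(1) = 7
Line 3: apart(2) + wandering(3) = 5
Total: 5 + 7 + 5 = 17

17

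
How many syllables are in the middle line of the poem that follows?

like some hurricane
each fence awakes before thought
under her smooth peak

The middle line: each (1), fence (1), awakes (2), before (2), thought (1) → 7

7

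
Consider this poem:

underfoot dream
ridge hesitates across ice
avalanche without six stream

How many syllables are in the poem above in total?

Line 1: underfoot(3) + dream(1) = 4
Line 2: ridge(1) + hesitates(3) + across(2) + ice(1) = 7
Line 3: avalanche(3) + without(2) + six(1) + stream(1) = 7
Total: 4 + 7 + 7 = 18

18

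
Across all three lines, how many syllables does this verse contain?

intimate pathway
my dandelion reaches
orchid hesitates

17

Line 1: "intimate pathway": 3+2 = 5
Line 2: "my dandelion reaches": 1+4+2 = 7
Line 3: "orchid hesitates": 2+3 = 5
Total: 5 + 7 + 5 = 17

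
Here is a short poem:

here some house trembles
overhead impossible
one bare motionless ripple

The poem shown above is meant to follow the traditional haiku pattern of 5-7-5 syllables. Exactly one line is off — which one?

Line 3

Line 1: here (1), some (1), house (1), trembles (2) → 5 ✓
Line 2: overhead (3), impossible (4) → 7 ✓
Line 3: one (1), bare (1), motionless (3), ripple (2) → 7 (expected 5)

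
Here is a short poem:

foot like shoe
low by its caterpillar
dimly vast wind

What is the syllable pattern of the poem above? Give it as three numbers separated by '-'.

Line 1: foot (1), like (1), shoe (1) → 3
Line 2: low (1), by (1), its (1), caterpillar (4) → 7
Line 3: dimly (2), vast (1), wind (1) → 4

3-7-4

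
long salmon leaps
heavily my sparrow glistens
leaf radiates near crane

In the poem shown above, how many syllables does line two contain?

Line two: heavily (3), my (1), sparrow (2), glistens (2) → 8

8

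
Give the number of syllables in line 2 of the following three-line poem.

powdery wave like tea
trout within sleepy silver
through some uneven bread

Line 2: trout (1), within (2), sleepy (2), silver (2) → 7

7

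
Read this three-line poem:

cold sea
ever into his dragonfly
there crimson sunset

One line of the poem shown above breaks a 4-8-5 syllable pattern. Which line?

Line 1: cold(1) + sea(1) = 2 (expected 4)
Line 2: ever(2) + into(2) + his(1) + dragonfly(3) = 8 ✓
Line 3: there(1) + crimson(2) + sunset(2) = 5 ✓

Line 1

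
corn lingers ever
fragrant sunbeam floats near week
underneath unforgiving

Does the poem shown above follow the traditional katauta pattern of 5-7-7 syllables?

Line 1: corn (1), lingers (2), ever (2) → 5 ✓
Line 2: fragrant (2), sunbeam (2), floats (1), near (1), week (1) → 7 ✓
Line 3: underneath (3), unforgiving (4) → 7 ✓

Yes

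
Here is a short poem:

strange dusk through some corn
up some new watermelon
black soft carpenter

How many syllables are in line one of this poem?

Line one: strange (1), dusk (1), through (1), some (1), corn (1) → 5

5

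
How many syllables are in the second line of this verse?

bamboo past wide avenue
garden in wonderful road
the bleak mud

The second line: garden(2) + in(1) + wonderful(3) + road(1) = 7

7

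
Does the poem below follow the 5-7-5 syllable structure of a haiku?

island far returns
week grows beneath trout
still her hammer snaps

Line 1: "island far returns": 2+1+2 = 5 ✓
Line 2: "week grows beneath trout": 1+1+2+1 = 5 (expected 7)
Line 3: "still her hammer snaps": 1+1+2+1 = 5 ✓

No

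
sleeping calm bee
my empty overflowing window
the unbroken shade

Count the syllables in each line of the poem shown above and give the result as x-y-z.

4-9-5

Line 1: "sleeping calm bee": 2+1+1 = 4
Line 2: "my empty overflowing window": 1+2+4+2 = 9
Line 3: "the unbroken shade": 1+3+1 = 5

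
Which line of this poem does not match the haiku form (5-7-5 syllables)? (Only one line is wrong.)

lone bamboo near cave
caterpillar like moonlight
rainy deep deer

Line 1: lone(1) + bamboo(2) + near(1) + cave(1) = 5 ✓
Line 2: caterpillar(4) + like(1) + moonlight(2) = 7 ✓
Line 3: rainy(2) + deep(1) + deer(1) = 4 (expected 5)

The third line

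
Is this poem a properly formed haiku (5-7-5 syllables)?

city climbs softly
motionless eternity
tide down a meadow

Yes

Line 1: city(2) + climbs(1) + softly(2) = 5 ✓
Line 2: motionless(3) + eternity(4) = 7 ✓
Line 3: tide(1) + down(1) + a(1) + meadow(2) = 5 ✓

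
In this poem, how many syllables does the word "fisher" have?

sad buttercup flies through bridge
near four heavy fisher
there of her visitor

2

"fisher" has 2 syllables.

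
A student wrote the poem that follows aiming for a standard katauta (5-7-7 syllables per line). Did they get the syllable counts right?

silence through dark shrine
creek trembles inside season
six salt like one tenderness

Yes

Line 1: "silence through dark shrine": 2+1+1+1 = 5 ✓
Line 2: "creek trembles inside season": 1+2+2+2 = 7 ✓
Line 3: "six salt like one tenderness": 1+1+1+1+3 = 7 ✓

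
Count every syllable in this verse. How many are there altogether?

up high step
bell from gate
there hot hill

Line 1: up(1) + high(1) + step(1) = 3
Line 2: bell(1) + from(1) + gate(1) = 3
Line 3: there(1) + hot(1) + hill(1) = 3
Total: 3 + 3 + 3 = 9

9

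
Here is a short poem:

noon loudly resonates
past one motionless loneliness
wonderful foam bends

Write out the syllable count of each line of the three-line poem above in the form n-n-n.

Line 1: noon(1) + loudly(2) + resonates(3) = 6
Line 2: past(1) + one(1) + motionless(3) + loneliness(3) = 8
Line 3: wonderful(3) + foam(1) + bends(1) = 5

6-8-5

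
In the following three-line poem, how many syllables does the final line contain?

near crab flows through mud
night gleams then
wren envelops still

The final line: "wren envelops still": 1+3+1 = 5

5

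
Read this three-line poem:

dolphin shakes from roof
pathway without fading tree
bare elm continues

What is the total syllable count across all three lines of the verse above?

17

Line 1: dolphin(2) + shakes(1) + from(1) + roof(1) = 5
Line 2: pathway(2) + without(2) + fading(2) + tree(1) = 7
Line 3: bare(1) + elm(1) + continues(3) = 5
Total: 5 + 7 + 5 = 17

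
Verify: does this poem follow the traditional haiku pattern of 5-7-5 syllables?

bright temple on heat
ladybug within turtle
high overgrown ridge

Line 1: "bright temple on heat": 1+2+1+1 = 5 ✓
Line 2: "ladybug within turtle": 3+2+2 = 7 ✓
Line 3: "high overgrown ridge": 1+3+1 = 5 ✓

Yes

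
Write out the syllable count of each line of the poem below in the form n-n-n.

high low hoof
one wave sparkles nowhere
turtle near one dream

3-6-5

Line 1: high(1) + low(1) + hoof(1) = 3
Line 2: one(1) + wave(1) + sparkles(2) + nowhere(2) = 6
Line 3: turtle(2) + near(1) + one(1) + dream(1) = 5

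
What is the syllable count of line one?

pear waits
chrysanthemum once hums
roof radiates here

Line one: "pear waits": 1+1 = 2

2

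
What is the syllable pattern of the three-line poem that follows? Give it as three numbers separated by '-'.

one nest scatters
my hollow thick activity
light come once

Line 1: one (1), nest (1), scatters (2) → 4
Line 2: my (1), hollow (2), thick (1), activity (4) → 8
Line 3: light (1), come (1), once (1) → 3

4-8-3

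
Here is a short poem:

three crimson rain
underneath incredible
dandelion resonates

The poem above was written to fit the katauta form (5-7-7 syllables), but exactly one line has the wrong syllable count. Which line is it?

Line 1

Line 1: "three crimson rain": 1+2+1 = 4 (expected 5)
Line 2: "underneath incredible": 3+4 = 7 ✓
Line 3: "dandelion resonates": 4+3 = 7 ✓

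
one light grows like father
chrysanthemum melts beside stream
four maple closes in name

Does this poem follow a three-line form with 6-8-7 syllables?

Yes

Line 1: one (1), light (1), grows (1), like (1), father (2) → 6 ✓
Line 2: chrysanthemum (4), melts (1), beside (2), stream (1) → 8 ✓
Line 3: four (1), maple (2), closes (2), in (1), name (1) → 7 ✓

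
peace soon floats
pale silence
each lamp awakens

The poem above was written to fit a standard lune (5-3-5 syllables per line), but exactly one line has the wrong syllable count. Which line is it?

The first line

Line 1: peace(1) + soon(1) + floats(1) = 3 (expected 5)
Line 2: pale(1) + silence(2) = 3 ✓
Line 3: each(1) + lamp(1) + awakens(3) = 5 ✓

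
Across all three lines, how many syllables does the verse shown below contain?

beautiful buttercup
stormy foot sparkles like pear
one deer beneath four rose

Line 1: beautiful (3), buttercup (3) → 6
Line 2: stormy (2), foot (1), sparkles (2), like (1), pear (1) → 7
Line 3: one (1), deer (1), beneath (2), four (1), rose (1) → 6
Total: 6 + 7 + 6 = 19

19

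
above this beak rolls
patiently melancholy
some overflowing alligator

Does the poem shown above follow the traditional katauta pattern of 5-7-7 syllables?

Line 1: "above this beak rolls": 2+1+1+1 = 5 ✓
Line 2: "patiently melancholy": 3+4 = 7 ✓
Line 3: "some overflowing alligator": 1+4+4 = 9 (expected 7)

No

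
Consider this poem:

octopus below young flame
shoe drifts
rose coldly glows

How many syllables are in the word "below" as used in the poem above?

2

"below" has 2 syllables.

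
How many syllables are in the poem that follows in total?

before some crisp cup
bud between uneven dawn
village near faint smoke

17

Line 1: "before some crisp cup": 2+1+1+1 = 5
Line 2: "bud between uneven dawn": 1+2+3+1 = 7
Line 3: "village near faint smoke": 2+1+1+1 = 5
Total: 5 + 7 + 5 = 17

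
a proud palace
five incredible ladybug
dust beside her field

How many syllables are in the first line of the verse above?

The first line: a (1), proud (1), palace (2) → 4

4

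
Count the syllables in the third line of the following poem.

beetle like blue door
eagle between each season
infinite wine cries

The third line: "infinite wine cries": 3+1+1 = 5

5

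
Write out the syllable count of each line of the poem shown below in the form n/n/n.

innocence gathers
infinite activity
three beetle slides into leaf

5/7/7

Line 1: innocence(3) + gathers(2) = 5
Line 2: infinite(3) + activity(4) = 7
Line 3: three(1) + beetle(2) + slides(1) + into(2) + leaf(1) = 7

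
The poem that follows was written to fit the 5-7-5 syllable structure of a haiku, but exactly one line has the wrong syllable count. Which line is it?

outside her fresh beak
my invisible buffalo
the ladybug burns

Line 1: outside (2), her (1), fresh (1), beak (1) → 5 ✓
Line 2: my (1), invisible (4), buffalo (3) → 8 (expected 7)
Line 3: the (1), ladybug (3), burns (1) → 5 ✓

Line 2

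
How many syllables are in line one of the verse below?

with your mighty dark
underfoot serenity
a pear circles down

Line one: with(1) + your(1) + mighty(2) + dark(1) = 5

5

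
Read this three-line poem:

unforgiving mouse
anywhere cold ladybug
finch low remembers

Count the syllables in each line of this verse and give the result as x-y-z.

5-7-5

Line 1: "unforgiving mouse": 4+1 = 5
Line 2: "anywhere cold ladybug": 3+1+3 = 7
Line 3: "finch low remembers": 1+1+3 = 5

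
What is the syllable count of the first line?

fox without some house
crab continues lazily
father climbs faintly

5

The first line: fox (1), without (2), some (1), house (1) → 5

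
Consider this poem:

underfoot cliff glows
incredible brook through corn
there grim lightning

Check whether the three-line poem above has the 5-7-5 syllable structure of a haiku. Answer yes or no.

No

Line 1: underfoot (3), cliff (1), glows (1) → 5 ✓
Line 2: incredible (4), brook (1), through (1), corn (1) → 7 ✓
Line 3: there (1), grim (1), lightning (2) → 4 (expected 5)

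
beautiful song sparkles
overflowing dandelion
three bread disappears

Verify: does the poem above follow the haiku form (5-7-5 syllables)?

No

Line 1: beautiful(3) + song(1) + sparkles(2) = 6 (expected 5)
Line 2: overflowing(4) + dandelion(4) = 8 (expected 7)
Line 3: three(1) + bread(1) + disappears(3) = 5 ✓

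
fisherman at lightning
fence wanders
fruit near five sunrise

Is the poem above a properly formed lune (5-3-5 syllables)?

Line 1: fisherman(3) + at(1) + lightning(2) = 6 (expected 5)
Line 2: fence(1) + wanders(2) = 3 ✓
Line 3: fruit(1) + near(1) + five(1) + sunrise(2) = 5 ✓

No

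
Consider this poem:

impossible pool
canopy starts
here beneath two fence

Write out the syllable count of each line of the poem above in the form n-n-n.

Line 1: impossible(4) + pool(1) = 5
Line 2: canopy(3) + starts(1) = 4
Line 3: here(1) + beneath(2) + two(1) + fence(1) = 5

5-4-5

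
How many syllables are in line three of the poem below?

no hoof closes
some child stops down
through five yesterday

5

Line three: "through five yesterday": 1+1+3 = 5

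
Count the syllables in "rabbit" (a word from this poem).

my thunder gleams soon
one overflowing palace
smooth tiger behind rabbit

2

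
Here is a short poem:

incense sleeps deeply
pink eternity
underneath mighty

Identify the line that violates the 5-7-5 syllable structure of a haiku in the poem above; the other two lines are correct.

Line 1: incense(2) + sleeps(1) + deeply(2) = 5 ✓
Line 2: pink(1) + eternity(4) = 5 (expected 7)
Line 3: underneath(3) + mighty(2) = 5 ✓

Line 2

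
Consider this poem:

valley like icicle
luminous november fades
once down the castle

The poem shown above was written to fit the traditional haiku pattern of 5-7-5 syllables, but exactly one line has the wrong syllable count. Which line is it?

Line 1: valley (2), like (1), icicle (3) → 6 (expected 5)
Line 2: luminous (3), november (3), fades (1) → 7 ✓
Line 3: once (1), down (1), the (1), castle (2) → 5 ✓

The first line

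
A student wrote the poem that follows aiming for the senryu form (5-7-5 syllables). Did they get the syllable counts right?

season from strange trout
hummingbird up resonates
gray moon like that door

Yes

Line 1: season(2) + from(1) + strange(1) + trout(1) = 5 ✓
Line 2: hummingbird(3) + up(1) + resonates(3) = 7 ✓
Line 3: gray(1) + moon(1) + like(1) + that(1) + door(1) = 5 ✓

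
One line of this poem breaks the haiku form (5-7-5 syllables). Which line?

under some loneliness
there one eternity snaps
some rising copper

Line 1: "under some loneliness": 2+1+3 = 6 (expected 5)
Line 2: "there one eternity snaps": 1+1+4+1 = 7 ✓
Line 3: "some rising copper": 1+2+2 = 5 ✓

Line 1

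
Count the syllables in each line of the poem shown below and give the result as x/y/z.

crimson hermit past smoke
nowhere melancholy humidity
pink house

Line 1: crimson (2), hermit (2), past (1), smoke (1) → 6
Line 2: nowhere (2), melancholy (4), humidity (4) → 10
Line 3: pink (1), house (1) → 2

6/10/2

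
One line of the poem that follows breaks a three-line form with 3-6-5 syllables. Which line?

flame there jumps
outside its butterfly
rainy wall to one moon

Line 1: "flame there jumps": 1+1+1 = 3 ✓
Line 2: "outside its butterfly": 2+1+3 = 6 ✓
Line 3: "rainy wall to one moon": 2+1+1+1+1 = 6 (expected 5)

The third line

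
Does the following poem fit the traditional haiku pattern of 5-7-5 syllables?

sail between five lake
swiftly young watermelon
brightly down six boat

Line 1: sail(1) + between(2) + five(1) + lake(1) = 5 ✓
Line 2: swiftly(2) + young(1) + watermelon(4) = 7 ✓
Line 3: brightly(2) + down(1) + six(1) + boat(1) = 5 ✓

Yes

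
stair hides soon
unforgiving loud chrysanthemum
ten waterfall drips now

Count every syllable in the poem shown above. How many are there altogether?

18

Line 1: stair(1) + hides(1) + soon(1) = 3
Line 2: unforgiving(4) + loud(1) + chrysanthemum(4) = 9
Line 3: ten(1) + waterfall(3) + drips(1) + now(1) = 6
Total: 3 + 9 + 6 = 18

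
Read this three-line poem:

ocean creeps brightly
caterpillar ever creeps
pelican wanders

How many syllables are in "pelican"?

"pelican" has 3 syllables.

3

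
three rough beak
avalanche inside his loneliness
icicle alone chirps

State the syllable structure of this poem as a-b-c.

3-9-6

Line 1: three (1), rough (1), beak (1) → 3
Line 2: avalanche (3), inside (2), his (1), loneliness (3) → 9
Line 3: icicle (3), alone (2), chirps (1) → 6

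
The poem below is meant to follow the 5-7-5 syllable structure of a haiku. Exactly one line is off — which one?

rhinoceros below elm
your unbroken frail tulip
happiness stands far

Line 1: rhinoceros(4) + below(2) + elm(1) = 7 (expected 5)
Line 2: your(1) + unbroken(3) + frail(1) + tulip(2) = 7 ✓
Line 3: happiness(3) + stands(1) + far(1) = 5 ✓

Line 1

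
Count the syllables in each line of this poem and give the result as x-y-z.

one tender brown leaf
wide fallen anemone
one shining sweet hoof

5-7-5

Line 1: one (1), tender (2), brown (1), leaf (1) → 5
Line 2: wide (1), fallen (2), anemone (4) → 7
Line 3: one (1), shining (2), sweet (1), hoof (1) → 5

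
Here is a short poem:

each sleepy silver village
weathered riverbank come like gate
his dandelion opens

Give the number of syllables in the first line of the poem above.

The first line: each (1), sleepy (2), silver (2), village (2) → 7

7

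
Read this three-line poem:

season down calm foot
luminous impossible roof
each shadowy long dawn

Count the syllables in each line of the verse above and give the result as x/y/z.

5/8/6

Line 1: season(2) + down(1) + calm(1) + foot(1) = 5
Line 2: luminous(3) + impossible(4) + roof(1) = 8
Line 3: each(1) + shadowy(3) + long(1) + dawn(1) = 6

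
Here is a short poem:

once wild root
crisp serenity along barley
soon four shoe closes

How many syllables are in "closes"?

2

"closes" has 2 syllables.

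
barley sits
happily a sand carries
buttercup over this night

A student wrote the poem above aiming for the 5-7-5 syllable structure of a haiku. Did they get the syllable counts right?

Line 1: "barley sits": 2+1 = 3 (expected 5)
Line 2: "happily a sand carries": 3+1+1+2 = 7 ✓
Line 3: "buttercup over this night": 3+2+1+1 = 7 (expected 5)

No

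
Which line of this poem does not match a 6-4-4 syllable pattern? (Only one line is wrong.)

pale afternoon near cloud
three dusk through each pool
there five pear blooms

The second line

Line 1: pale(1) + afternoon(3) + near(1) + cloud(1) = 6 ✓
Line 2: three(1) + dusk(1) + through(1) + each(1) + pool(1) = 5 (expected 4)
Line 3: there(1) + five(1) + pear(1) + blooms(1) = 4 ✓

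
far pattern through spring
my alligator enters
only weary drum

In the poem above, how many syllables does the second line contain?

7

The second line: "my alligator enters": 1+4+2 = 7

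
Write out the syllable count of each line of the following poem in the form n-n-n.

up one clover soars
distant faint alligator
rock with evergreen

5-7-5

Line 1: "up one clover soars": 1+1+2+1 = 5
Line 2: "distant faint alligator": 2+1+4 = 7
Line 3: "rock with evergreen": 1+1+3 = 5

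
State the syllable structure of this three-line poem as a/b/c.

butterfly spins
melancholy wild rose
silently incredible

Line 1: "butterfly spins": 3+1 = 4
Line 2: "melancholy wild rose": 4+1+1 = 6
Line 3: "silently incredible": 3+4 = 7

4/6/7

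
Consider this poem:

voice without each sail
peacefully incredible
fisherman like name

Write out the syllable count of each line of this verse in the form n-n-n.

5-7-5

Line 1: "voice without each sail": 1+2+1+1 = 5
Line 2: "peacefully incredible": 3+4 = 7
Line 3: "fisherman like name": 3+1+1 = 5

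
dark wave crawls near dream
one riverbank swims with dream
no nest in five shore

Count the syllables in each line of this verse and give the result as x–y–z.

5–7–5

Line 1: "dark wave crawls near dream": 1+1+1+1+1 = 5
Line 2: "one riverbank swims with dream": 1+3+1+1+1 = 7
Line 3: "no nest in five shore": 1+1+1+1+1 = 5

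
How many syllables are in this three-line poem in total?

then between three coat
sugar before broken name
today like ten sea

17

Line 1: then(1) + between(2) + three(1) + coat(1) = 5
Line 2: sugar(2) + before(2) + broken(2) + name(1) = 7
Line 3: today(2) + like(1) + ten(1) + sea(1) = 5
Total: 5 + 7 + 5 = 17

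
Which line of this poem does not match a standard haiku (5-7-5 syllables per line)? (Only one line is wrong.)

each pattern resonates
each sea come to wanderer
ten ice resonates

Line 1: each (1), pattern (2), resonates (3) → 6 (expected 5)
Line 2: each (1), sea (1), come (1), to (1), wanderer (3) → 7 ✓
Line 3: ten (1), ice (1), resonates (3) → 5 ✓

Line 1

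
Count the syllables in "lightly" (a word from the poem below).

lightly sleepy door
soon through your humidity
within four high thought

2

"lightly" has 2 syllables.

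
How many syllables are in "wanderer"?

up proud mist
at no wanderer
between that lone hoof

3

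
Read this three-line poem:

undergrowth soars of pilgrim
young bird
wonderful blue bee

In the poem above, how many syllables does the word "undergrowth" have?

3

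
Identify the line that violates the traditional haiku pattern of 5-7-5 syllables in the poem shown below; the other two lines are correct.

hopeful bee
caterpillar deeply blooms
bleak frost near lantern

The first line

Line 1: hopeful (2), bee (1) → 3 (expected 5)
Line 2: caterpillar (4), deeply (2), blooms (1) → 7 ✓
Line 3: bleak (1), frost (1), near (1), lantern (2) → 5 ✓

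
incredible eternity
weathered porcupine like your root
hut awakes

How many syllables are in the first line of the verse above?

8

The first line: "incredible eternity": 4+4 = 8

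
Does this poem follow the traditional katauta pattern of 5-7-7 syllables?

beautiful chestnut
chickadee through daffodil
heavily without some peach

Yes

Line 1: beautiful (3), chestnut (2) → 5 ✓
Line 2: chickadee (3), through (1), daffodil (3) → 7 ✓
Line 3: heavily (3), without (2), some (1), peach (1) → 7 ✓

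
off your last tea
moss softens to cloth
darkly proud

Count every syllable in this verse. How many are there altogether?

12

Line 1: off (1), your (1), last (1), tea (1) → 4
Line 2: moss (1), softens (2), to (1), cloth (1) → 5
Line 3: darkly (2), proud (1) → 3
Total: 4 + 5 + 3 = 12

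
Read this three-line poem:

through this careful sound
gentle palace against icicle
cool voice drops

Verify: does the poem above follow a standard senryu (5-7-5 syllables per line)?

Line 1: through(1) + this(1) + careful(2) + sound(1) = 5 ✓
Line 2: gentle(2) + palace(2) + against(2) + icicle(3) = 9 (expected 7)
Line 3: cool(1) + voice(1) + drops(1) = 3 (expected 5)

No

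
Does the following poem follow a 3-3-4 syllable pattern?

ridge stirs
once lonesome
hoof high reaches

No

Line 1: ridge(1) + stirs(1) = 2 (expected 3)
Line 2: once(1) + lonesome(2) = 3 ✓
Line 3: hoof(1) + high(1) + reaches(2) = 4 ✓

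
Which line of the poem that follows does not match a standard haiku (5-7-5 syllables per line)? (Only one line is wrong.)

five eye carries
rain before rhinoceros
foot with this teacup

Line 1

Line 1: "five eye carries": 1+1+2 = 4 (expected 5)
Line 2: "rain before rhinoceros": 1+2+4 = 7 ✓
Line 3: "foot with this teacup": 1+1+1+2 = 5 ✓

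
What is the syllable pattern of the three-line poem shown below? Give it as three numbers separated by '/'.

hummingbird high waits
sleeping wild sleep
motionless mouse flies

5/4/5

Line 1: hummingbird(3) + high(1) + waits(1) = 5
Line 2: sleeping(2) + wild(1) + sleep(1) = 4
Line 3: motionless(3) + mouse(1) + flies(1) = 5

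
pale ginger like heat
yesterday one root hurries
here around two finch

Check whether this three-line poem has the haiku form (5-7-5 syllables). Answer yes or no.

Line 1: pale(1) + ginger(2) + like(1) + heat(1) = 5 ✓
Line 2: yesterday(3) + one(1) + root(1) + hurries(2) = 7 ✓
Line 3: here(1) + around(2) + two(1) + finch(1) = 5 ✓

Yes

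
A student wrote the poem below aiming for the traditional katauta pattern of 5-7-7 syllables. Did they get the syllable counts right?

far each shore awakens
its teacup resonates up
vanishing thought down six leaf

No

Line 1: far (1), each (1), shore (1), awakens (3) → 6 (expected 5)
Line 2: its (1), teacup (2), resonates (3), up (1) → 7 ✓
Line 3: vanishing (3), thought (1), down (1), six (1), leaf (1) → 7 ✓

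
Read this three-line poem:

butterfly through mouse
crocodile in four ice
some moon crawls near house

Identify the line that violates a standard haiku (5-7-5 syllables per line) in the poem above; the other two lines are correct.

Line 1: "butterfly through mouse": 3+1+1 = 5 ✓
Line 2: "crocodile in four ice": 3+1+1+1 = 6 (expected 7)
Line 3: "some moon crawls near house": 1+1+1+1+1 = 5 ✓

The second line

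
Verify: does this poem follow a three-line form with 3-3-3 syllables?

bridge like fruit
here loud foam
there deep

No

Line 1: "bridge like fruit": 1+1+1 = 3 ✓
Line 2: "here loud foam": 1+1+1 = 3 ✓
Line 3: "there deep": 1+1 = 2 (expected 3)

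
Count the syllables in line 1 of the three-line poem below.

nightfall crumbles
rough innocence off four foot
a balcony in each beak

Line 1: nightfall(2) + crumbles(2) = 4

4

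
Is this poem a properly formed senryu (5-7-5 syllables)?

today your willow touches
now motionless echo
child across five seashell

Line 1: today (2), your (1), willow (2), touches (2) → 7 (expected 5)
Line 2: now (1), motionless (3), echo (2) → 6 (expected 7)
Line 3: child (1), across (2), five (1), seashell (2) → 6 (expected 5)

No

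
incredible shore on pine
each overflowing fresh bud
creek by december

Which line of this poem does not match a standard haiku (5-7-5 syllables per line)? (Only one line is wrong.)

Line 1: incredible(4) + shore(1) + on(1) + pine(1) = 7 (expected 5)
Line 2: each(1) + overflowing(4) + fresh(1) + bud(1) = 7 ✓
Line 3: creek(1) + by(1) + december(3) = 5 ✓

The first line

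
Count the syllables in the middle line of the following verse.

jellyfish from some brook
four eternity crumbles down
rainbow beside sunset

The middle line: "four eternity crumbles down": 1+4+2+1 = 8

8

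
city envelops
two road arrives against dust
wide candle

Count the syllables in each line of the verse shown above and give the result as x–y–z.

5–7–3

Line 1: "city envelops": 2+3 = 5
Line 2: "two road arrives against dust": 1+1+2+2+1 = 7
Line 3: "wide candle": 1+2 = 3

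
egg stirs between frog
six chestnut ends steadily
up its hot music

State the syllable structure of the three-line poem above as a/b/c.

Line 1: "egg stirs between frog": 1+1+2+1 = 5
Line 2: "six chestnut ends steadily": 1+2+1+3 = 7
Line 3: "up its hot music": 1+1+1+2 = 5

5/7/5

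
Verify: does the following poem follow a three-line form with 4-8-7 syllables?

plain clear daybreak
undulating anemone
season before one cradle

Line 1: "plain clear daybreak": 1+1+2 = 4 ✓
Line 2: "undulating anemone": 4+4 = 8 ✓
Line 3: "season before one cradle": 2+2+1+2 = 7 ✓

Yes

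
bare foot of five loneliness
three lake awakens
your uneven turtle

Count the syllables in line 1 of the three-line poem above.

Line 1: bare(1) + foot(1) + of(1) + five(1) + loneliness(3) = 7

7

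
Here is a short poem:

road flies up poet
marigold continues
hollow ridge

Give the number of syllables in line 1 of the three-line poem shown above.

Line 1: "road flies up poet": 1+1+1+2 = 5

5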